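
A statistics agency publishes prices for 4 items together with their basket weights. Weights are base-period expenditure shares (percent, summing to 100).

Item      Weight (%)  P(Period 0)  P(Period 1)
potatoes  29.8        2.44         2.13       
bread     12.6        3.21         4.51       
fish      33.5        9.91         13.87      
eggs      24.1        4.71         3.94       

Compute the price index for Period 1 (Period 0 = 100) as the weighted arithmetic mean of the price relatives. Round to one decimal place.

potatoes: 29.8 × (2.13/2.44) = 29.8 × 0.872951 = 26.0139
bread: 12.6 × (4.51/3.21) = 12.6 × 1.404984 = 17.7028
fish: 33.5 × (13.87/9.91) = 33.5 × 1.399596 = 46.8865
eggs: 24.1 × (3.94/4.71) = 24.1 × 0.836518 = 20.1601
Index = Σ wᵢ·(p₁ᵢ/p₀ᵢ) = 26.0139 + 17.7028 + 46.8865 + 20.1601 = 110.7633

110.8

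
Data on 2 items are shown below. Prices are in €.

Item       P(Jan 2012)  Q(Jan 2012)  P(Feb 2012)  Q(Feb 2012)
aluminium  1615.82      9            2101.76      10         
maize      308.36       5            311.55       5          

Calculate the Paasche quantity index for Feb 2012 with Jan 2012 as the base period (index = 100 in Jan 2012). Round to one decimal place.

Paasche quantity index uses current-period prices as weights.
ΣP(Feb 2012)·Q(Feb 2012) = 2101.76×10 + 311.55×5 = 21017.6 + 1557.75 = 22575.35
ΣP(Feb 2012)·Q(Jan 2012) = 2101.76×9 + 311.55×5 = 18915.84 + 1557.75 = 20473.59
Index = 22575.35 / 20473.59 × 100 = 110.2657

110.3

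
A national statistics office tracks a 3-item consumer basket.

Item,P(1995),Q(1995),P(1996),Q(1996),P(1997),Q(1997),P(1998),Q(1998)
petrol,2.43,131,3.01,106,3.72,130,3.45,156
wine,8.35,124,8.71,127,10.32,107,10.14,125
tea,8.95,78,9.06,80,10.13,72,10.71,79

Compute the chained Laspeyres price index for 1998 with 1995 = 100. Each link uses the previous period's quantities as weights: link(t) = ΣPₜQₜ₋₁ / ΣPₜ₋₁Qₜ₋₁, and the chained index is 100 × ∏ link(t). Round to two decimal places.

Link 1995→1996:
ΣP(1996)Q(1995) = 3.01×131 + 8.71×124 + 9.06×78 = 394.31 + 1080.04 + 706.68 = 2181.03
ΣP(1995)Q(1995) = 2.43×131 + 8.35×124 + 8.95×78 = 318.33 + 1035.4 + 698.1 = 2051.83
link = 2181.03/2051.83 = 1.062968
Link 1996→1997:
ΣP(1997)Q(1996) = 3.72×106 + 10.32×127 + 10.13×80 = 394.32 + 1310.64 + 810.4 = 2515.36
ΣP(1996)Q(1996) = 3.01×106 + 8.71×127 + 9.06×80 = 319.06 + 1106.17 + 724.8 = 2150.03
link = 2515.36/2150.03 = 1.169919
Link 1997→1998:
ΣP(1998)Q(1997) = 3.45×130 + 10.14×107 + 10.71×72 = 448.5 + 1084.98 + 771.12 = 2304.6
ΣP(1997)Q(1997) = 3.72×130 + 10.32×107 + 10.13×72 = 483.6 + 1104.24 + 729.36 = 2317.2
link = 2304.6/2317.2 = 0.994562
Chained index = 100 × 1.062968 × 1.169919 × 0.994562 = 123.6824

123.68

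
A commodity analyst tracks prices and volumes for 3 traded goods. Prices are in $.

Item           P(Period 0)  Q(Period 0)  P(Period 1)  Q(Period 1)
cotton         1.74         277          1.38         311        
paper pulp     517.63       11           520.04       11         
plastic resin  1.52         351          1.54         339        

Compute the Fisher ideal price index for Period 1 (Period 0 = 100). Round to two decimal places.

Laspeyres component (base-period weights):
ΣP(Period 1)Q(Period 0) = 1.38×277 + 520.04×11 + 1.54×351 = 382.26 + 5720.44 + 540.54 = 6643.24
ΣP(Period 0)Q(Period 0) = 1.74×277 + 517.63×11 + 1.52×351 = 481.98 + 5693.93 + 533.52 = 6709.43
L = 6643.24 / 6709.43 × 100 = 99.0135
Paasche component (current-period weights):
ΣP(Period 1)Q(Period 1) = 1.38×311 + 520.04×11 + 1.54×339 = 429.18 + 5720.44 + 522.06 = 6671.68
ΣP(Period 0)Q(Period 1) = 1.74×311 + 517.63×11 + 1.52×339 = 541.14 + 5693.93 + 515.28 = 6750.35
P = 6671.68 / 6750.35 × 100 = 98.8346
Fisher = √(L × P) = √(99.0135 × 98.8346) = 98.9240

98.92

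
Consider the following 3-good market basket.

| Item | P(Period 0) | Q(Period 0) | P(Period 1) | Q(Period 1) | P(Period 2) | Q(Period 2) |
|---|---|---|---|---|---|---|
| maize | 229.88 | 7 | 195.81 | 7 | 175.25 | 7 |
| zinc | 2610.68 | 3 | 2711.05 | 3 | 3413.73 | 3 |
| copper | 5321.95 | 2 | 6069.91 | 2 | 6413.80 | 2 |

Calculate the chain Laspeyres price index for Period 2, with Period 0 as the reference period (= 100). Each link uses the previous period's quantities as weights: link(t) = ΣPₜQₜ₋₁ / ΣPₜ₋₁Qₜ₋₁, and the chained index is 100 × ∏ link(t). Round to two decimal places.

Link Period 0→Period 1:
ΣP(Period 1)Q(Period 0) = 195.81×7 + 2711.05×3 + 6069.91×2 = 1370.67 + 8133.15 + 12139.82 = 21643.64
ΣP(Period 0)Q(Period 0) = 229.88×7 + 2610.68×3 + 5321.95×2 = 1609.16 + 7832.04 + 10643.9 = 20085.1
link = 21643.64/20085.1 = 1.077597
Link Period 1→Period 2:
ΣP(Period 2)Q(Period 1) = 175.25×7 + 3413.73×3 + 6413.80×2 = 1226.75 + 10241.19 + 12827.6 = 24295.54
ΣP(Period 1)Q(Period 1) = 195.81×7 + 2711.05×3 + 6069.91×2 = 1370.67 + 8133.15 + 12139.82 = 21643.64
link = 24295.54/21643.64 = 1.122526
Chained index = 100 × 1.077597 × 1.122526 = 120.9630

120.96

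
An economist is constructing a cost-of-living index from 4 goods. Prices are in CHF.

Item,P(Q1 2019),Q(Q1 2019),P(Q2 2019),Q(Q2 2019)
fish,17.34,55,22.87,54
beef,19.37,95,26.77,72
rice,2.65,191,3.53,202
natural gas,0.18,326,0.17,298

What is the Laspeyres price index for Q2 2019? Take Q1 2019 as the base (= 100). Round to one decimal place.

Laspeyres price index uses base-period quantities as weights.
ΣP(Q2 2019)·Q(Q1 2019) = 22.87×55 + 26.77×95 + 3.53×191 + 0.17×326 = 1257.85 + 2543.15 + 674.23 + 55.42 = 4530.65
ΣP(Q1 2019)·Q(Q1 2019) = 17.34×55 + 19.37×95 + 2.65×191 + 0.18×326 = 953.7 + 1840.15 + 506.15 + 58.68 = 3358.68
Index = 4530.65 / 3358.68 × 100 = 134.8938

134.9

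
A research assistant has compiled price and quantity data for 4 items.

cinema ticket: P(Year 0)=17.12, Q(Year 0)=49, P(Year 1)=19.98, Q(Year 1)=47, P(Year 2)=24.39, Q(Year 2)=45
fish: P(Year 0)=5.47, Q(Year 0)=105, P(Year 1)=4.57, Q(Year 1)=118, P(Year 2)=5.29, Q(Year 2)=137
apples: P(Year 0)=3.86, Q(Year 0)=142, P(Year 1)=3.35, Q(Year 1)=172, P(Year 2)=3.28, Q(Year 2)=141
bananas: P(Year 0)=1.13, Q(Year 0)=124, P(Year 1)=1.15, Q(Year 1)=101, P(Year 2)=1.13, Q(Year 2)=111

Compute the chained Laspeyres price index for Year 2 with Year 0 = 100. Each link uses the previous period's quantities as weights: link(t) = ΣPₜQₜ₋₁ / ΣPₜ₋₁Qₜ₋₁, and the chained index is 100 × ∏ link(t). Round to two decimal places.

111.51

Link Year 0→Year 1:
ΣP(Year 1)Q(Year 0) = 19.98×49 + 4.57×105 + 3.35×142 + 1.15×124 = 979.02 + 479.85 + 475.7 + 142.6 = 2077.17
ΣP(Year 0)Q(Year 0) = 17.12×49 + 5.47×105 + 3.86×142 + 1.13×124 = 838.88 + 574.35 + 548.12 + 140.12 = 2101.47
link = 2077.17/2101.47 = 0.988437
Link Year 1→Year 2:
ΣP(Year 2)Q(Year 1) = 24.39×47 + 5.29×118 + 3.28×172 + 1.13×101 = 1146.33 + 624.22 + 564.16 + 114.13 = 2448.84
ΣP(Year 1)Q(Year 1) = 19.98×47 + 4.57×118 + 3.35×172 + 1.15×101 = 939.06 + 539.26 + 576.2 + 116.15 = 2170.67
link = 2448.84/2170.67 = 1.128149
Chained index = 100 × 0.988437 × 1.128149 = 111.5104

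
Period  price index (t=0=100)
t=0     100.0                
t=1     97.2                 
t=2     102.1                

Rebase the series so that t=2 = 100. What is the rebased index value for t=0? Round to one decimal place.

Rebased(t=0) = 100.0 / 102.1 × 100 = 97.9432

97.9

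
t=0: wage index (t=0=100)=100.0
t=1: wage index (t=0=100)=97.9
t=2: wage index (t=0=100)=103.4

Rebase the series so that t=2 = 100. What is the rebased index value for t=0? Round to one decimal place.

Rebased(t=0) = 100.0 / 103.4 × 100 = 96.7118

96.7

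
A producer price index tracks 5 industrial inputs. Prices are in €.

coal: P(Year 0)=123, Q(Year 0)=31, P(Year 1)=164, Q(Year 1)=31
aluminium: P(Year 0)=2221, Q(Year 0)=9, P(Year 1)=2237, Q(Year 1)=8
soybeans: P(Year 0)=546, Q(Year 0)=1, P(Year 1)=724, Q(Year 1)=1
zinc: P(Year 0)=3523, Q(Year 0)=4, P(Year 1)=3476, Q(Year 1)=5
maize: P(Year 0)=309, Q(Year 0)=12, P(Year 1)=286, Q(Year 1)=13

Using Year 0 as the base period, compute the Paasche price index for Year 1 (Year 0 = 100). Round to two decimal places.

Paasche price index uses current-period quantities as weights.
ΣP(Year 1)·Q(Year 1) = 164×31 + 2237×8 + 724×1 + 3476×5 + 286×13 = 5084 + 17896 + 724 + 17380 + 3718 = 44802
ΣP(Year 0)·Q(Year 1) = 123×31 + 2221×8 + 546×1 + 3523×5 + 309×13 = 3813 + 17768 + 546 + 17615 + 4017 = 43759
Index = 44802 / 43759 × 100 = 102.3835

102.38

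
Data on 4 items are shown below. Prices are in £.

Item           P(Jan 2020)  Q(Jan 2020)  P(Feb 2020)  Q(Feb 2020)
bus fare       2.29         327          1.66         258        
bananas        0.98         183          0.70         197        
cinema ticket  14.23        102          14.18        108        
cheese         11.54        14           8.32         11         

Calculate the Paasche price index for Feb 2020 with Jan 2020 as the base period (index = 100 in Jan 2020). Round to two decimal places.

Paasche price index uses current-period quantities as weights.
ΣP(Feb 2020)·Q(Feb 2020) = 1.66×258 + 0.70×197 + 14.18×108 + 8.32×11 = 428.28 + 137.9 + 1531.44 + 91.52 = 2189.14
ΣP(Jan 2020)·Q(Feb 2020) = 2.29×258 + 0.98×197 + 14.23×108 + 11.54×11 = 590.82 + 193.06 + 1536.84 + 126.94 = 2447.66
Index = 2189.14 / 2447.66 × 100 = 89.4381

89.44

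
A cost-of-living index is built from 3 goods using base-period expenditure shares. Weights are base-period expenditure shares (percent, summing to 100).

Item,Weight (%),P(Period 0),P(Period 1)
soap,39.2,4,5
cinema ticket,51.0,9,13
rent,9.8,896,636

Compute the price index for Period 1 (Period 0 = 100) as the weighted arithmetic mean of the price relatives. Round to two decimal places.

soap: 39.2 × (5/4) = 39.2 × 1.250000 = 49.0000
cinema ticket: 51.0 × (13/9) = 51.0 × 1.444444 = 73.6667
rent: 9.8 × (636/896) = 9.8 × 0.709821 = 6.9563
Index = Σ wᵢ·(p₁ᵢ/p₀ᵢ) = 49.0000 + 73.6667 + 6.9563 = 129.6229

129.62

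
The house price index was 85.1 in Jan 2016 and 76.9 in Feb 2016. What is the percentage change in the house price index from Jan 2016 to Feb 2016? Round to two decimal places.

Change = (76.9 − 85.1) / 85.1 × 100
       = -8.2 / 85.1 × 100 = -9.6357%

-9.64%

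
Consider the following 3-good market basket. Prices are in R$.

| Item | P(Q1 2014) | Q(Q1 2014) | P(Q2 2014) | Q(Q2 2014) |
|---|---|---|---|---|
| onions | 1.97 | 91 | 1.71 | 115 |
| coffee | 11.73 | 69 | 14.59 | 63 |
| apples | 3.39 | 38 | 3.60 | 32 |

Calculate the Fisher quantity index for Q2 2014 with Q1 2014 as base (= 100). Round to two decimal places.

95.43

Laspeyres component (base-period weights):
ΣP(Q1 2014)Q(Q2 2014) = 1.97×115 + 11.73×63 + 3.39×32 = 226.55 + 738.99 + 108.48 = 1074.02
ΣP(Q1 2014)Q(Q1 2014) = 1.97×91 + 11.73×69 + 3.39×38 = 179.27 + 809.37 + 128.82 = 1117.46
L = 1074.02 / 1117.46 × 100 = 96.1126
Paasche component (current-period weights):
ΣP(Q2 2014)Q(Q2 2014) = 1.71×115 + 14.59×63 + 3.60×32 = 196.65 + 919.17 + 115.2 = 1231.02
ΣP(Q2 2014)Q(Q1 2014) = 1.71×91 + 14.59×69 + 3.60×38 = 155.61 + 1006.71 + 136.8 = 1299.12
P = 1231.02 / 1299.12 × 100 = 94.7580
Fisher = √(L × P) = √(96.1126 × 94.7580) = 95.4329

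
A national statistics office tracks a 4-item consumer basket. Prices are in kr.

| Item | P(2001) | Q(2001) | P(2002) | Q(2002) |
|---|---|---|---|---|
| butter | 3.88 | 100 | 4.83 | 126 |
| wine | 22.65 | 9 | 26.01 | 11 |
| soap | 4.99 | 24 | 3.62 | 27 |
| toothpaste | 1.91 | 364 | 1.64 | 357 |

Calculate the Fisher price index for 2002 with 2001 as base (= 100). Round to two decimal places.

100.53

Laspeyres component (base-period weights):
ΣP(2002)Q(2001) = 4.83×100 + 26.01×9 + 3.62×24 + 1.64×364 = 483 + 234.09 + 86.88 + 596.96 = 1400.93
ΣP(2001)Q(2001) = 3.88×100 + 22.65×9 + 4.99×24 + 1.91×364 = 388 + 203.85 + 119.76 + 695.24 = 1406.85
L = 1400.93 / 1406.85 × 100 = 99.5792
Paasche component (current-period weights):
ΣP(2002)Q(2002) = 4.83×126 + 26.01×11 + 3.62×27 + 1.64×357 = 608.58 + 286.11 + 97.74 + 585.48 = 1577.91
ΣP(2001)Q(2002) = 3.88×126 + 22.65×11 + 4.99×27 + 1.91×357 = 488.88 + 249.15 + 134.73 + 681.87 = 1554.63
P = 1577.91 / 1554.63 × 100 = 101.4975
Fisher = √(L × P) = √(99.5792 × 101.4975) = 100.5338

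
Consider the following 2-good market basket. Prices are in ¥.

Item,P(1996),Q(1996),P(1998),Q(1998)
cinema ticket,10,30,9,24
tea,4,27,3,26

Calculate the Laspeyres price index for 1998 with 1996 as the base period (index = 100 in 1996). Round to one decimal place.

86.0

Laspeyres price index uses base-period quantities as weights.
ΣP(1998)·Q(1996) = 9×30 + 3×27 = 270 + 81 = 351
ΣP(1996)·Q(1996) = 10×30 + 4×27 = 300 + 108 = 408
Index = 351 / 408 × 100 = 86.0294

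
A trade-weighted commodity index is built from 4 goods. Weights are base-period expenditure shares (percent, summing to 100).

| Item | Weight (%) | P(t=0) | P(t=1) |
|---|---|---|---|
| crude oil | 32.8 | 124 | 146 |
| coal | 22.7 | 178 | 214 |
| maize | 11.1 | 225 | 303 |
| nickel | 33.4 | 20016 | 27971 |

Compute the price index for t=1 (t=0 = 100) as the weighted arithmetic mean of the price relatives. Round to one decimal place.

127.5

crude oil: 32.8 × (146/124) = 32.8 × 1.177419 = 38.6194
coal: 22.7 × (214/178) = 22.7 × 1.202247 = 27.2910
maize: 11.1 × (303/225) = 11.1 × 1.346667 = 14.9480
nickel: 33.4 × (27971/20016) = 33.4 × 1.397432 = 46.6742
Index = Σ wᵢ·(p₁ᵢ/p₀ᵢ) = 38.6194 + 27.2910 + 14.9480 + 46.6742 = 127.5326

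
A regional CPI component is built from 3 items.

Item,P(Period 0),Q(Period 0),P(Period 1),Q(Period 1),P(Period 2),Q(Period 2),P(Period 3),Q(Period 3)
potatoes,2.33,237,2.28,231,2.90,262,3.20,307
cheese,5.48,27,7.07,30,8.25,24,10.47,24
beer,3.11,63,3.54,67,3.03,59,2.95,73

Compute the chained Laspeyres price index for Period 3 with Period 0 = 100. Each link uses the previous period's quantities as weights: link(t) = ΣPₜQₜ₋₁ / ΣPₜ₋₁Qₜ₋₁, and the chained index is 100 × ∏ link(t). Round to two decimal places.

Link Period 0→Period 1:
ΣP(Period 1)Q(Period 0) = 2.28×237 + 7.07×27 + 3.54×63 = 540.36 + 190.89 + 223.02 = 954.27
ΣP(Period 0)Q(Period 0) = 2.33×237 + 5.48×27 + 3.11×63 = 552.21 + 147.96 + 195.93 = 896.1
link = 954.27/896.1 = 1.064915
Link Period 1→Period 2:
ΣP(Period 2)Q(Period 1) = 2.90×231 + 8.25×30 + 3.03×67 = 669.9 + 247.5 + 203.01 = 1120.41
ΣP(Period 1)Q(Period 1) = 2.28×231 + 7.07×30 + 3.54×67 = 526.68 + 212.1 + 237.18 = 975.96
link = 1120.41/975.96 = 1.148008
Link Period 2→Period 3:
ΣP(Period 3)Q(Period 2) = 3.20×262 + 10.47×24 + 2.95×59 = 838.4 + 251.28 + 174.05 = 1263.73
ΣP(Period 2)Q(Period 2) = 2.90×262 + 8.25×24 + 3.03×59 = 759.8 + 198 + 178.77 = 1136.57
link = 1263.73/1136.57 = 1.111880
Chained index = 100 × 1.064915 × 1.148008 × 1.111880 = 135.9308

135.93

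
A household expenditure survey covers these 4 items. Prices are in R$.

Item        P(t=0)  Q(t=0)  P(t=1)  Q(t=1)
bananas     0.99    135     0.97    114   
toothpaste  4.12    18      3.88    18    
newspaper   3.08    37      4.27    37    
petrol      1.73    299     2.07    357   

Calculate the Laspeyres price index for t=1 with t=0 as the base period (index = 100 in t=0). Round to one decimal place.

116.5

Laspeyres price index uses base-period quantities as weights.
ΣP(t=1)·Q(t=0) = 0.97×135 + 3.88×18 + 4.27×37 + 2.07×299 = 130.95 + 69.84 + 157.99 + 618.93 = 977.71
ΣP(t=0)·Q(t=0) = 0.99×135 + 4.12×18 + 3.08×37 + 1.73×299 = 133.65 + 74.16 + 113.96 + 517.27 = 839.04
Index = 977.71 / 839.04 × 100 = 116.5272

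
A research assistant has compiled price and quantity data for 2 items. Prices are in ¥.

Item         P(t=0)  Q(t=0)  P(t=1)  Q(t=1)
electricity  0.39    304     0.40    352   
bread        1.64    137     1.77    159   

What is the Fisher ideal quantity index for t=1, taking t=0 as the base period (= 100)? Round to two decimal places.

115.97

Laspeyres component (base-period weights):
ΣP(t=0)Q(t=1) = 0.39×352 + 1.64×159 = 137.28 + 260.76 = 398.04
ΣP(t=0)Q(t=0) = 0.39×304 + 1.64×137 = 118.56 + 224.68 = 343.24
L = 398.04 / 343.24 × 100 = 115.9655
Paasche component (current-period weights):
ΣP(t=1)Q(t=1) = 0.40×352 + 1.77×159 = 140.8 + 281.43 = 422.23
ΣP(t=1)Q(t=0) = 0.40×304 + 1.77×137 = 121.6 + 242.49 = 364.09
P = 422.23 / 364.09 × 100 = 115.9686
Fisher = √(L × P) = √(115.9655 × 115.9686) = 115.9670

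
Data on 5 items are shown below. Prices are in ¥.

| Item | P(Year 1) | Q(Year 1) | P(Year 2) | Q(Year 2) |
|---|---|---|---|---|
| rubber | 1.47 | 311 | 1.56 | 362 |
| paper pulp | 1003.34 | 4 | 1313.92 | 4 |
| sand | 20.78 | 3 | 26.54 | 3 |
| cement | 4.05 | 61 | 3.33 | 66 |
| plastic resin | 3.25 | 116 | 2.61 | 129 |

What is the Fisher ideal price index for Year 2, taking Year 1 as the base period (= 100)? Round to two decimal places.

122.31

Laspeyres component (base-period weights):
ΣP(Year 2)Q(Year 1) = 1.56×311 + 1313.92×4 + 26.54×3 + 3.33×61 + 2.61×116 = 485.16 + 5255.68 + 79.62 + 203.13 + 302.76 = 6326.35
ΣP(Year 1)Q(Year 1) = 1.47×311 + 1003.34×4 + 20.78×3 + 4.05×61 + 3.25×116 = 457.17 + 4013.36 + 62.34 + 247.05 + 377 = 5156.92
L = 6326.35 / 5156.92 × 100 = 122.6769
Paasche component (current-period weights):
ΣP(Year 2)Q(Year 2) = 1.56×362 + 1313.92×4 + 26.54×3 + 3.33×66 + 2.61×129 = 564.72 + 5255.68 + 79.62 + 219.78 + 336.69 = 6456.49
ΣP(Year 1)Q(Year 2) = 1.47×362 + 1003.34×4 + 20.78×3 + 4.05×66 + 3.25×129 = 532.14 + 4013.36 + 62.34 + 267.3 + 419.25 = 5294.39
P = 6456.49 / 5294.39 × 100 = 121.9496
Fisher = √(L × P) = √(122.6769 × 121.9496) = 122.3127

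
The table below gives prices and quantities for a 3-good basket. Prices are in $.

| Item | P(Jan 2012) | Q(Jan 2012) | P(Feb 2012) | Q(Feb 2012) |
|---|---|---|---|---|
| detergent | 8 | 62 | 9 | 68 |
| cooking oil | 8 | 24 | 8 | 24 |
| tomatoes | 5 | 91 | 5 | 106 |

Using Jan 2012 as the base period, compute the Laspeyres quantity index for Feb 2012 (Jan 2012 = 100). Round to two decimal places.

Laspeyres quantity index uses base-period prices as weights.
ΣP(Jan 2012)·Q(Feb 2012) = 8×68 + 8×24 + 5×106 = 544 + 192 + 530 = 1266
ΣP(Jan 2012)·Q(Jan 2012) = 8×62 + 8×24 + 5×91 = 496 + 192 + 455 = 1143
Index = 1266 / 1143 × 100 = 110.7612

110.76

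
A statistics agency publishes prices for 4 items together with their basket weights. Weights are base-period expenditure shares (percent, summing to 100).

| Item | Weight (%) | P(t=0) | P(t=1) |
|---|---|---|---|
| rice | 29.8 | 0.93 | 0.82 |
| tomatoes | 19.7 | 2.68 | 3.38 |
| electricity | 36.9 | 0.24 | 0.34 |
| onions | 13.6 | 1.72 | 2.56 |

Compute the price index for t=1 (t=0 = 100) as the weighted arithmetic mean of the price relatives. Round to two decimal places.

123.64

rice: 29.8 × (0.82/0.93) = 29.8 × 0.881720 = 26.2753
tomatoes: 19.7 × (3.38/2.68) = 19.7 × 1.261194 = 24.8455
electricity: 36.9 × (0.34/0.24) = 36.9 × 1.416667 = 52.2750
onions: 13.6 × (2.56/1.72) = 13.6 × 1.488372 = 20.2419
Index = Σ wᵢ·(p₁ᵢ/p₀ᵢ) = 26.2753 + 24.8455 + 52.2750 + 20.2419 = 123.6377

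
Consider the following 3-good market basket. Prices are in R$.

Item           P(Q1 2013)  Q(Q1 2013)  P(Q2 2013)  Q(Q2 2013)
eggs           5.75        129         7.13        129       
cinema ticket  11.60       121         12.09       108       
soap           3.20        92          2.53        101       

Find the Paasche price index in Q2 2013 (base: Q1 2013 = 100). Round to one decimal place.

107.0

Paasche price index uses current-period quantities as weights.
ΣP(Q2 2013)·Q(Q2 2013) = 7.13×129 + 12.09×108 + 2.53×101 = 919.77 + 1305.72 + 255.53 = 2481.02
ΣP(Q1 2013)·Q(Q2 2013) = 5.75×129 + 11.60×108 + 3.20×101 = 741.75 + 1252.8 + 323.2 = 2317.75
Index = 2481.02 / 2317.75 × 100 = 107.0443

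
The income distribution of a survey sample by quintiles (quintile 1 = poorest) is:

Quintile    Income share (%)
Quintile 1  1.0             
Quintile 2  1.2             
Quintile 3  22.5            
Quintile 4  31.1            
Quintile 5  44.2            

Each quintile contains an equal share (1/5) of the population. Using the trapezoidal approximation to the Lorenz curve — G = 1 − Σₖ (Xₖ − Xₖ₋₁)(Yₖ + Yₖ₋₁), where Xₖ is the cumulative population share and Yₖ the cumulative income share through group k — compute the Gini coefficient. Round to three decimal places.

0.465

Cumulative income shares Yₖ: 0.0100, 0.0220, 0.2470, 0.5580, 1.0000
Σ (Xₖ−Xₖ₋₁)(Yₖ+Yₖ₋₁) = (1/5)(0.0100+0.0000) + (1/5)(0.0220+0.0100) + (1/5)(0.2470+0.0220) + (1/5)(0.5580+0.2470) + (1/5)(1.0000+0.5580)
  = 0.0020 + 0.0064 + 0.0538 + 0.1610 + 0.3116 = 0.5348
G = 1 − 0.5348 = 0.4652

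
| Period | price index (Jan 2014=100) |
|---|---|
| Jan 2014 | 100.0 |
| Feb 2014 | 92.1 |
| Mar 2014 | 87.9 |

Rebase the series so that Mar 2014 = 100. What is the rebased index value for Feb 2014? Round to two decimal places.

Rebased(Feb 2014) = 92.1 / 87.9 × 100 = 104.7782

104.78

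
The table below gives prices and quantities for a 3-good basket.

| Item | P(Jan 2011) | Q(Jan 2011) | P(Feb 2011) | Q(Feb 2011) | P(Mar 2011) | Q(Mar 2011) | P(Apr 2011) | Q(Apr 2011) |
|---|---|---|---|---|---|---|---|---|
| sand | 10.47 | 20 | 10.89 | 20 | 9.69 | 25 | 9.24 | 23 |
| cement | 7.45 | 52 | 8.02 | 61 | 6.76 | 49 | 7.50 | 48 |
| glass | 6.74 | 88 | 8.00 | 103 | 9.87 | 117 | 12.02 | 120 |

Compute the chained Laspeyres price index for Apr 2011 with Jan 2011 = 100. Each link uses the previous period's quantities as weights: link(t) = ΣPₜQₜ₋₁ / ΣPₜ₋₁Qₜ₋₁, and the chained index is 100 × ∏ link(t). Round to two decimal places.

Link Jan 2011→Feb 2011:
ΣP(Feb 2011)Q(Jan 2011) = 10.89×20 + 8.02×52 + 8.00×88 = 217.8 + 417.04 + 704 = 1338.84
ΣP(Jan 2011)Q(Jan 2011) = 10.47×20 + 7.45×52 + 6.74×88 = 209.4 + 387.4 + 593.12 = 1189.92
link = 1338.84/1189.92 = 1.125151
Link Feb 2011→Mar 2011:
ΣP(Mar 2011)Q(Feb 2011) = 9.69×20 + 6.76×61 + 9.87×103 = 193.8 + 412.36 + 1016.61 = 1622.77
ΣP(Feb 2011)Q(Feb 2011) = 10.89×20 + 8.02×61 + 8.00×103 = 217.8 + 489.22 + 824 = 1531.02
link = 1622.77/1531.02 = 1.059927
Link Mar 2011→Apr 2011:
ΣP(Apr 2011)Q(Mar 2011) = 9.24×25 + 7.50×49 + 12.02×117 = 231 + 367.5 + 1406.34 = 2004.84
ΣP(Mar 2011)Q(Mar 2011) = 9.69×25 + 6.76×49 + 9.87×117 = 242.25 + 331.24 + 1154.79 = 1728.28
link = 2004.84/1728.28 = 1.160020
Chained index = 100 × 1.125151 × 1.059927 × 1.160020 = 138.3415

138.34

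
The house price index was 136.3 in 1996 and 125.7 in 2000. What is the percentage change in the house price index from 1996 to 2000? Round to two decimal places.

-7.78%

Change = (125.7 − 136.3) / 136.3 × 100
       = -10.6 / 136.3 × 100 = -7.7770%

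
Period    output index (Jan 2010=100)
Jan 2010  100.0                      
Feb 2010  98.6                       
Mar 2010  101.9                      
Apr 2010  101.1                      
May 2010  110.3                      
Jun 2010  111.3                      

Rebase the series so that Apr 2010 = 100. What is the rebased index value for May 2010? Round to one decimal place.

109.1

Rebased(May 2010) = 110.3 / 101.1 × 100 = 109.0999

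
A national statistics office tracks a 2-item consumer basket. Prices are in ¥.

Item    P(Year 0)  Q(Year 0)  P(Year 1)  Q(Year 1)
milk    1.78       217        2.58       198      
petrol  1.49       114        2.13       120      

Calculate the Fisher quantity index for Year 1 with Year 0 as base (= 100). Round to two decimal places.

95.51

Laspeyres component (base-period weights):
ΣP(Year 0)Q(Year 1) = 1.78×198 + 1.49×120 = 352.44 + 178.8 = 531.24
ΣP(Year 0)Q(Year 0) = 1.78×217 + 1.49×114 = 386.26 + 169.86 = 556.12
L = 531.24 / 556.12 × 100 = 95.5261
Paasche component (current-period weights):
ΣP(Year 1)Q(Year 1) = 2.58×198 + 2.13×120 = 510.84 + 255.6 = 766.44
ΣP(Year 1)Q(Year 0) = 2.58×217 + 2.13×114 = 559.86 + 242.82 = 802.68
P = 766.44 / 802.68 × 100 = 95.4851
Fisher = √(L × P) = √(95.5261 × 95.4851) = 95.5056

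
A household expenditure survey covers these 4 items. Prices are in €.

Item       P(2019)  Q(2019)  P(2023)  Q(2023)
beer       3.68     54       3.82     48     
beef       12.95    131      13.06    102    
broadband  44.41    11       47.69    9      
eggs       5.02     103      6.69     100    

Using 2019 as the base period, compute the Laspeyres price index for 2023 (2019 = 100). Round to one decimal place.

107.9

Laspeyres price index uses base-period quantities as weights.
ΣP(2023)·Q(2019) = 3.82×54 + 13.06×131 + 47.69×11 + 6.69×103 = 206.28 + 1710.86 + 524.59 + 689.07 = 3130.8
ΣP(2019)·Q(2019) = 3.68×54 + 12.95×131 + 44.41×11 + 5.02×103 = 198.72 + 1696.45 + 488.51 + 517.06 = 2900.74
Index = 3130.8 / 2900.74 × 100 = 107.9311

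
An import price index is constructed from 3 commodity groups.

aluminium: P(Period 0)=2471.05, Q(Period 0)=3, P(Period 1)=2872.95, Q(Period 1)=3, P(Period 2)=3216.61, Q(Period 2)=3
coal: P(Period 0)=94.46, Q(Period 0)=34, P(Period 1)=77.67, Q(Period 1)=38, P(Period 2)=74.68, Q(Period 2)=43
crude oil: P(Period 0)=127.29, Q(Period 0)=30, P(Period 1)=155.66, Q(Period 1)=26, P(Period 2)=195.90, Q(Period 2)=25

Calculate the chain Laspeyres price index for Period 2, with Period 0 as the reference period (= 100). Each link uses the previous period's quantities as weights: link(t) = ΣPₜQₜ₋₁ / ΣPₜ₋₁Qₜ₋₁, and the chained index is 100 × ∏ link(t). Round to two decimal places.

124.15

Link Period 0→Period 1:
ΣP(Period 1)Q(Period 0) = 2872.95×3 + 77.67×34 + 155.66×30 = 8618.85 + 2640.78 + 4669.8 = 15929.43
ΣP(Period 0)Q(Period 0) = 2471.05×3 + 94.46×34 + 127.29×30 = 7413.15 + 3211.64 + 3818.7 = 14443.49
link = 15929.43/14443.49 = 1.102880
Link Period 1→Period 2:
ΣP(Period 2)Q(Period 1) = 3216.61×3 + 74.68×38 + 195.90×26 = 9649.83 + 2837.84 + 5093.4 = 17581.07
ΣP(Period 1)Q(Period 1) = 2872.95×3 + 77.67×38 + 155.66×26 = 8618.85 + 2951.46 + 4047.16 = 15617.47
link = 17581.07/15617.47 = 1.125731
Chained index = 100 × 1.102880 × 1.125731 = 124.1546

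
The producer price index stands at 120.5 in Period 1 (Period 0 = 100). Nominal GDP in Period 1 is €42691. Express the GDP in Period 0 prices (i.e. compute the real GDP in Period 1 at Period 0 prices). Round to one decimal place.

Real = Nominal ÷ (Index/100) = 42691 ÷ (120.5/100)
     = 42691 ÷ 1.205 = 35428.2158

35428.2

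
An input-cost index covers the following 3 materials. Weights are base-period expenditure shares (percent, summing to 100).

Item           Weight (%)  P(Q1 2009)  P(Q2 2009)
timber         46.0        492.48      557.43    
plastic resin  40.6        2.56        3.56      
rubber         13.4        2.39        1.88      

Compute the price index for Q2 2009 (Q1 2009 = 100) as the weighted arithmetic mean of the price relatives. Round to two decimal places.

timber: 46.0 × (557.43/492.48) = 46.0 × 1.131884 = 52.0666
plastic resin: 40.6 × (3.56/2.56) = 40.6 × 1.390625 = 56.4594
rubber: 13.4 × (1.88/2.39) = 13.4 × 0.786611 = 10.5406
Index = Σ wᵢ·(p₁ᵢ/p₀ᵢ) = 52.0666 + 56.4594 + 10.5406 = 119.0666

119.07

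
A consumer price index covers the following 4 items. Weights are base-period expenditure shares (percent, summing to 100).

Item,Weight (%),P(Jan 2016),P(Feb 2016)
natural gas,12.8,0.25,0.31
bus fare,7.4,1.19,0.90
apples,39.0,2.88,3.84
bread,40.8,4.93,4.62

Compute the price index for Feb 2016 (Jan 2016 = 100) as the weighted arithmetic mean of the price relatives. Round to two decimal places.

natural gas: 12.8 × (0.31/0.25) = 12.8 × 1.240000 = 15.8720
bus fare: 7.4 × (0.90/1.19) = 7.4 × 0.756303 = 5.5966
apples: 39.0 × (3.84/2.88) = 39.0 × 1.333333 = 52.0000
bread: 40.8 × (4.62/4.93) = 40.8 × 0.937120 = 38.2345
Index = Σ wᵢ·(p₁ᵢ/p₀ᵢ) = 15.8720 + 5.5966 + 52.0000 + 38.2345 = 111.7031

111.70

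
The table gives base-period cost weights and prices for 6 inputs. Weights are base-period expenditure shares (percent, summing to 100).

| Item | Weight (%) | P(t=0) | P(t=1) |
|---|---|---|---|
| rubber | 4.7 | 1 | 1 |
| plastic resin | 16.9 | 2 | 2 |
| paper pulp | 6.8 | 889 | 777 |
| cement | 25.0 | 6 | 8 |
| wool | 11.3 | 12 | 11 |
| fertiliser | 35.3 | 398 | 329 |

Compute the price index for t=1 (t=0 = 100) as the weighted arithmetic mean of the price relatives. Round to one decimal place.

rubber: 4.7 × (1/1) = 4.7 × 1.000000 = 4.7000
plastic resin: 16.9 × (2/2) = 16.9 × 1.000000 = 16.9000
paper pulp: 6.8 × (777/889) = 6.8 × 0.874016 = 5.9433
cement: 25.0 × (8/6) = 25.0 × 1.333333 = 33.3333
wool: 11.3 × (11/12) = 11.3 × 0.916667 = 10.3583
fertiliser: 35.3 × (329/398) = 35.3 × 0.826633 = 29.1802
Index = Σ wᵢ·(p₁ᵢ/p₀ᵢ) = 4.7000 + 16.9000 + 5.9433 + 33.3333 + 10.3583 + 29.1802 = 100.4151

100.4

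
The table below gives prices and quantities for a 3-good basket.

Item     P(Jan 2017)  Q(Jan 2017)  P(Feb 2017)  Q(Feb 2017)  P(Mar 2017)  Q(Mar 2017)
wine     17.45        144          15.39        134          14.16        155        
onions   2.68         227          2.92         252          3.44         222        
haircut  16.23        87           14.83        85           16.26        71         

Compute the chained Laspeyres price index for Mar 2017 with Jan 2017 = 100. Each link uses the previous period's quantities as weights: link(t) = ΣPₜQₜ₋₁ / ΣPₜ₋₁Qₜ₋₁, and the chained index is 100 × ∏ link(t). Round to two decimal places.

93.96

Link Jan 2017→Feb 2017:
ΣP(Feb 2017)Q(Jan 2017) = 15.39×144 + 2.92×227 + 14.83×87 = 2216.16 + 662.84 + 1290.21 = 4169.21
ΣP(Jan 2017)Q(Jan 2017) = 17.45×144 + 2.68×227 + 16.23×87 = 2512.8 + 608.36 + 1412.01 = 4533.17
link = 4169.21/4533.17 = 0.919712
Link Feb 2017→Mar 2017:
ΣP(Mar 2017)Q(Feb 2017) = 14.16×134 + 3.44×252 + 16.26×85 = 1897.44 + 866.88 + 1382.1 = 4146.42
ΣP(Feb 2017)Q(Feb 2017) = 15.39×134 + 2.92×252 + 14.83×85 = 2062.26 + 735.84 + 1260.55 = 4058.65
link = 4146.42/4058.65 = 1.021625
Chained index = 100 × 0.919712 × 1.021625 = 93.9601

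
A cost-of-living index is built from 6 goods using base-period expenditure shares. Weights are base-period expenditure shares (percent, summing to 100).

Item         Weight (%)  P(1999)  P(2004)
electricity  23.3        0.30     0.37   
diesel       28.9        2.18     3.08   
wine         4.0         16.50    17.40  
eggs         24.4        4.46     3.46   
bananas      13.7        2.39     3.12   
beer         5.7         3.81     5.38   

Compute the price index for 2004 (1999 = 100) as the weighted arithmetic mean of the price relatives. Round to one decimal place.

118.6

electricity: 23.3 × (0.37/0.30) = 23.3 × 1.233333 = 28.7367
diesel: 28.9 × (3.08/2.18) = 28.9 × 1.412844 = 40.8312
wine: 4.0 × (17.40/16.50) = 4.0 × 1.054545 = 4.2182
eggs: 24.4 × (3.46/4.46) = 24.4 × 0.775785 = 18.9291
bananas: 13.7 × (3.12/2.39) = 13.7 × 1.305439 = 17.8845
beer: 5.7 × (5.38/3.81) = 5.7 × 1.412073 = 8.0488
Index = Σ wᵢ·(p₁ᵢ/p₀ᵢ) = 28.7367 + 40.8312 + 4.2182 + 18.9291 + 17.8845 + 8.0488 = 118.6485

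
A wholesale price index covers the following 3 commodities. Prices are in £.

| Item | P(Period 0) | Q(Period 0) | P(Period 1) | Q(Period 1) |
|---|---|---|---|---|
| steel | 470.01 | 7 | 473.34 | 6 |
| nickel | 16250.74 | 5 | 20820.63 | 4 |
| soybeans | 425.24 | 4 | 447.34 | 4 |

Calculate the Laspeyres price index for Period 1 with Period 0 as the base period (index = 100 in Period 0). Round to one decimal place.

Laspeyres price index uses base-period quantities as weights.
ΣP(Period 1)·Q(Period 0) = 473.34×7 + 20820.63×5 + 447.34×4 = 3313.38 + 104103.15 + 1789.36 = 109205.89
ΣP(Period 0)·Q(Period 0) = 470.01×7 + 16250.74×5 + 425.24×4 = 3290.07 + 81253.7 + 1700.96 = 86244.73
Index = 109205.89 / 86244.73 × 100 = 126.6233

126.6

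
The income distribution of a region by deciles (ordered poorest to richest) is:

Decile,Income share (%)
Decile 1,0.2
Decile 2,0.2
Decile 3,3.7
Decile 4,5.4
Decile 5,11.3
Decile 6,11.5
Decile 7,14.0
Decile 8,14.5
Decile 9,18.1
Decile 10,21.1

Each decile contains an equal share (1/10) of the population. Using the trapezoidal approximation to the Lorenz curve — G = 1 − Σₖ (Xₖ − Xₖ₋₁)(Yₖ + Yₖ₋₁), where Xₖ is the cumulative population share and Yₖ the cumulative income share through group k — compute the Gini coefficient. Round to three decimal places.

Cumulative income shares Yₖ: 0.0020, 0.0040, 0.0410, 0.0950, 0.2080, 0.3230, 0.4630, 0.6080, 0.7890, 1.0000
Σ (Xₖ−Xₖ₋₁)(Yₖ+Yₖ₋₁) = (1/10)(0.0020+0.0000) + (1/10)(0.0040+0.0020) + (1/10)(0.0410+0.0040) + (1/10)(0.0950+0.0410) + (1/10)(0.2080+0.0950) + (1/10)(0.3230+0.2080) + (1/10)(0.4630+0.3230) + (1/10)(0.6080+0.4630) + (1/10)(0.7890+0.6080) + (1/10)(1.0000+0.7890)
  = 0.0002 + 0.0006 + 0.0045 + 0.0136 + 0.0303 + 0.0531 + 0.0786 + 0.1071 + 0.1397 + 0.1789 = 0.6066
G = 1 − 0.6066 = 0.3934

0.393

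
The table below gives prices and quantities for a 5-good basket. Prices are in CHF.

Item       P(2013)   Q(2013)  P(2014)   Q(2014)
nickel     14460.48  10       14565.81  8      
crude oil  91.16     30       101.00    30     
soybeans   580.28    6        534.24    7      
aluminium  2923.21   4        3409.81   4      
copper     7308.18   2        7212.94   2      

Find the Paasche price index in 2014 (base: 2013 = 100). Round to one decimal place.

101.7

Paasche price index uses current-period quantities as weights.
ΣP(2014)·Q(2014) = 14565.81×8 + 101.00×30 + 534.24×7 + 3409.81×4 + 7212.94×2 = 116526.48 + 3030 + 3739.68 + 13639.24 + 14425.88 = 151361.28
ΣP(2013)·Q(2014) = 14460.48×8 + 91.16×30 + 580.28×7 + 2923.21×4 + 7308.18×2 = 115683.84 + 2734.8 + 4061.96 + 11692.84 + 14616.36 = 148789.8
Index = 151361.28 / 148789.8 × 100 = 101.7283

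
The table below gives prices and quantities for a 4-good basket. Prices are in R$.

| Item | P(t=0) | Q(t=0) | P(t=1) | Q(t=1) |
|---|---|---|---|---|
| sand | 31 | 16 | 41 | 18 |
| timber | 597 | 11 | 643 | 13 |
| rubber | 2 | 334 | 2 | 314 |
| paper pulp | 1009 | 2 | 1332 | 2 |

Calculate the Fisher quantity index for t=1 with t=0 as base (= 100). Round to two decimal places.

Laspeyres component (base-period weights):
ΣP(t=0)Q(t=1) = 31×18 + 597×13 + 2×314 + 1009×2 = 558 + 7761 + 628 + 2018 = 10965
ΣP(t=0)Q(t=0) = 31×16 + 597×11 + 2×334 + 1009×2 = 496 + 6567 + 668 + 2018 = 9749
L = 10965 / 9749 × 100 = 112.4731
Paasche component (current-period weights):
ΣP(t=1)Q(t=1) = 41×18 + 643×13 + 2×314 + 1332×2 = 738 + 8359 + 628 + 2664 = 12389
ΣP(t=1)Q(t=0) = 41×16 + 643×11 + 2×334 + 1332×2 = 656 + 7073 + 668 + 2664 = 11061
P = 12389 / 11061 × 100 = 112.0061
Fisher = √(L × P) = √(112.4731 × 112.0061) = 112.2394

112.24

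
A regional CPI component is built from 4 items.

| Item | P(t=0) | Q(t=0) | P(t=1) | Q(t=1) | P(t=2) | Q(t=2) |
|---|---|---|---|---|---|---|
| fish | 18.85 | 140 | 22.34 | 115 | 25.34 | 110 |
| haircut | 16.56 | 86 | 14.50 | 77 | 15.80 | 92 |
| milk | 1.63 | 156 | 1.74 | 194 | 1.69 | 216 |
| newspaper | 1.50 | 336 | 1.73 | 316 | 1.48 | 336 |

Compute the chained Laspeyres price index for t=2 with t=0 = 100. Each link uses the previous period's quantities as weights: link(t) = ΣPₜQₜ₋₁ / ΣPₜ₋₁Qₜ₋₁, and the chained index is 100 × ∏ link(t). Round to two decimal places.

Link t=0→t=1:
ΣP(t=1)Q(t=0) = 22.34×140 + 14.50×86 + 1.74×156 + 1.73×336 = 3127.6 + 1247 + 271.44 + 581.28 = 5227.32
ΣP(t=0)Q(t=0) = 18.85×140 + 16.56×86 + 1.63×156 + 1.50×336 = 2639 + 1424.16 + 254.28 + 504 = 4821.44
link = 5227.32/4821.44 = 1.084182
Link t=1→t=2:
ΣP(t=2)Q(t=1) = 25.34×115 + 15.80×77 + 1.69×194 + 1.48×316 = 2914.1 + 1216.6 + 327.86 + 467.68 = 4926.24
ΣP(t=1)Q(t=1) = 22.34×115 + 14.50×77 + 1.74×194 + 1.73×316 = 2569.1 + 1116.5 + 337.56 + 546.68 = 4569.84
link = 4926.24/4569.84 = 1.077990
Chained index = 100 × 1.084182 × 1.077990 = 116.8737

116.87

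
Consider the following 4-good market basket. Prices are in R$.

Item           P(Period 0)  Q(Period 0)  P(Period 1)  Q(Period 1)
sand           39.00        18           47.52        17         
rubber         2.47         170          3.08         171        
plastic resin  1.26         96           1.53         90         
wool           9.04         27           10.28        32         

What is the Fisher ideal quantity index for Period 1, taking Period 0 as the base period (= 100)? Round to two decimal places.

Laspeyres component (base-period weights):
ΣP(Period 0)Q(Period 1) = 39.00×17 + 2.47×171 + 1.26×90 + 9.04×32 = 663 + 422.37 + 113.4 + 289.28 = 1488.05
ΣP(Period 0)Q(Period 0) = 39.00×18 + 2.47×170 + 1.26×96 + 9.04×27 = 702 + 419.9 + 120.96 + 244.08 = 1486.94
L = 1488.05 / 1486.94 × 100 = 100.0746
Paasche component (current-period weights):
ΣP(Period 1)Q(Period 1) = 47.52×17 + 3.08×171 + 1.53×90 + 10.28×32 = 807.84 + 526.68 + 137.7 + 328.96 = 1801.18
ΣP(Period 1)Q(Period 0) = 47.52×18 + 3.08×170 + 1.53×96 + 10.28×27 = 855.36 + 523.6 + 146.88 + 277.56 = 1803.4
P = 1801.18 / 1803.4 × 100 = 99.8769
Fisher = √(L × P) = √(100.0746 × 99.8769) = 99.9757

99.98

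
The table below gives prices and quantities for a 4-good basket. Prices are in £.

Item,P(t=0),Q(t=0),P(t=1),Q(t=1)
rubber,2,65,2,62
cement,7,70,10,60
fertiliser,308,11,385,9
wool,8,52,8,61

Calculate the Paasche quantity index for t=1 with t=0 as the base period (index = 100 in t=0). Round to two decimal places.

Paasche quantity index uses current-period prices as weights.
ΣP(t=1)·Q(t=1) = 2×62 + 10×60 + 385×9 + 8×61 = 124 + 600 + 3465 + 488 = 4677
ΣP(t=1)·Q(t=0) = 2×65 + 10×70 + 385×11 + 8×52 = 130 + 700 + 4235 + 416 = 5481
Index = 4677 / 5481 × 100 = 85.3311

85.33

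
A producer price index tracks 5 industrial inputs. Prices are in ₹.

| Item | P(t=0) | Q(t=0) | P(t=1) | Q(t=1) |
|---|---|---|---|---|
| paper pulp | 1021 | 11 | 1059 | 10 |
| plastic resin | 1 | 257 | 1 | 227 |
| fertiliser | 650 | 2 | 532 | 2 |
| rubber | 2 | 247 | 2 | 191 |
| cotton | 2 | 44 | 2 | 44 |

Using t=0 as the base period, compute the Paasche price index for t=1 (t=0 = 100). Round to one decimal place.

Paasche price index uses current-period quantities as weights.
ΣP(t=1)·Q(t=1) = 1059×10 + 1×227 + 532×2 + 2×191 + 2×44 = 10590 + 227 + 1064 + 382 + 88 = 12351
ΣP(t=0)·Q(t=1) = 1021×10 + 1×227 + 650×2 + 2×191 + 2×44 = 10210 + 227 + 1300 + 382 + 88 = 12207
Index = 12351 / 12207 × 100 = 101.1797

101.2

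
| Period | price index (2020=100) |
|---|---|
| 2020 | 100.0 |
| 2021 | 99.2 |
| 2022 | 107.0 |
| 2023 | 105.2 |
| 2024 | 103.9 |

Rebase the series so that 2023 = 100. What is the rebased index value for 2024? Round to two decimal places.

Rebased(2024) = 103.9 / 105.2 × 100 = 98.7643

98.76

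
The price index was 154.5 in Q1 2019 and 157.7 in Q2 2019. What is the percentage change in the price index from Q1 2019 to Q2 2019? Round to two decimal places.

Change = (157.7 − 154.5) / 154.5 × 100
       = 3.2 / 154.5 × 100 = 2.0712%

2.07%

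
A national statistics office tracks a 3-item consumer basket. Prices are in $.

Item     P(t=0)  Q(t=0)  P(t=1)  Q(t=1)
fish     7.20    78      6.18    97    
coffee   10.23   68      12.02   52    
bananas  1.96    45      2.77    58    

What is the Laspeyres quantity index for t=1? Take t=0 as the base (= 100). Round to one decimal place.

99.9

Laspeyres quantity index uses base-period prices as weights.
ΣP(t=0)·Q(t=1) = 7.20×97 + 10.23×52 + 1.96×58 = 698.4 + 531.96 + 113.68 = 1344.04
ΣP(t=0)·Q(t=0) = 7.20×78 + 10.23×68 + 1.96×45 = 561.6 + 695.64 + 88.2 = 1345.44
Index = 1344.04 / 1345.44 × 100 = 99.8959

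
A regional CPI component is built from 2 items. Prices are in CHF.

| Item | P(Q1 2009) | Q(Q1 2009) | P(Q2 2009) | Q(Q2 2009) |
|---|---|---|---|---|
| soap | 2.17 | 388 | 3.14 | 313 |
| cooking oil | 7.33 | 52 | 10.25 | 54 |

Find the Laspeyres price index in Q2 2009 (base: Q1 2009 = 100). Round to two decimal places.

Laspeyres price index uses base-period quantities as weights.
ΣP(Q2 2009)·Q(Q1 2009) = 3.14×388 + 10.25×52 = 1218.32 + 533 = 1751.32
ΣP(Q1 2009)·Q(Q1 2009) = 2.17×388 + 7.33×52 = 841.96 + 381.16 = 1223.12
Index = 1751.32 / 1223.12 × 100 = 143.1846

143.18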